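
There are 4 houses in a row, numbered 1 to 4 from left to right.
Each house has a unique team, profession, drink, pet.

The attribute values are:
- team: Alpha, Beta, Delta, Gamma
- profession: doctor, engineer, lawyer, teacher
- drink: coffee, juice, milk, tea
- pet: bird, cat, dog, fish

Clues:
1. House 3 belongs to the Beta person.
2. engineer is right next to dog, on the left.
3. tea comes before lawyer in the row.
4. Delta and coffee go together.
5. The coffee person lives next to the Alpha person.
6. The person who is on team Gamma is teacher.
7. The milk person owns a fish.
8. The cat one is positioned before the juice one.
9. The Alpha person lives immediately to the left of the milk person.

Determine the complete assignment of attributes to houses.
Solution:

House | Team | Profession | Drink | Pet
---------------------------------------
  1   | Delta | engineer | coffee | cat
  2   | Alpha | doctor | tea | dog
  3   | Beta | lawyer | milk | fish
  4   | Gamma | teacher | juice | bird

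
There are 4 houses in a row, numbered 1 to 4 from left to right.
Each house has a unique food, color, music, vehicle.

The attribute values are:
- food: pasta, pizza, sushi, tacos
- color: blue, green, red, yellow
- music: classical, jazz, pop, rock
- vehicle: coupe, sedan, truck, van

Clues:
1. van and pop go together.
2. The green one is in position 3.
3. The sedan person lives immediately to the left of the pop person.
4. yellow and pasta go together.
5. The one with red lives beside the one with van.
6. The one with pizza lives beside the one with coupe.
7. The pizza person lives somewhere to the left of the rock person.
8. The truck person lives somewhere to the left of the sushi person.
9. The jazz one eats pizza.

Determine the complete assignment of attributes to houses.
Solution:

House | Food | Color | Music | Vehicle
--------------------------------------
  1   | tacos | red | classical | sedan
  2   | pasta | yellow | pop | van
  3   | pizza | green | jazz | truck
  4   | sushi | blue | rock | coupe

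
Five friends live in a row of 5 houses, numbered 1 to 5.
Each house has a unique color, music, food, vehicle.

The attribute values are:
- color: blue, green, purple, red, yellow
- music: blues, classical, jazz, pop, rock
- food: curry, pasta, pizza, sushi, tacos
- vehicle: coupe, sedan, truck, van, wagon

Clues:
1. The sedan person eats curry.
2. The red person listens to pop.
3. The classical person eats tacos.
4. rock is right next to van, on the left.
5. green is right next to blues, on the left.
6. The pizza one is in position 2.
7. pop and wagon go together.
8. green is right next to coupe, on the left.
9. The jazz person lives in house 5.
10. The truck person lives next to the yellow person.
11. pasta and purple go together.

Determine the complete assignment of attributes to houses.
Solution:

House | Color | Music | Food | Vehicle
--------------------------------------
  1   | green | classical | tacos | truck
  2   | yellow | blues | pizza | coupe
  3   | red | pop | sushi | wagon
  4   | blue | rock | curry | sedan
  5   | purple | jazz | pasta | van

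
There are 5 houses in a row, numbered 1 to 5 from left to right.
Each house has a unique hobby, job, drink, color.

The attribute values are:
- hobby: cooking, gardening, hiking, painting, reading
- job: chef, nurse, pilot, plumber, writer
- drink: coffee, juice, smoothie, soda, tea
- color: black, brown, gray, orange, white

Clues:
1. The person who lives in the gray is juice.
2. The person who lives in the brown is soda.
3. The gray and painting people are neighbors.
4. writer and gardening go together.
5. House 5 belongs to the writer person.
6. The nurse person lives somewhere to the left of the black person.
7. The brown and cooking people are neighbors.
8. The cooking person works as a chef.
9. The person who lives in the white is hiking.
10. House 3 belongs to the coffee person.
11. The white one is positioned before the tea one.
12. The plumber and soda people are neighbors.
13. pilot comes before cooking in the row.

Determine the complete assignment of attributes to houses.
Solution:

House | Hobby | Job | Drink | Color
-----------------------------------
  1   | reading | plumber | juice | gray
  2   | painting | pilot | soda | brown
  3   | cooking | chef | coffee | orange
  4   | hiking | nurse | smoothie | white
  5   | gardening | writer | tea | black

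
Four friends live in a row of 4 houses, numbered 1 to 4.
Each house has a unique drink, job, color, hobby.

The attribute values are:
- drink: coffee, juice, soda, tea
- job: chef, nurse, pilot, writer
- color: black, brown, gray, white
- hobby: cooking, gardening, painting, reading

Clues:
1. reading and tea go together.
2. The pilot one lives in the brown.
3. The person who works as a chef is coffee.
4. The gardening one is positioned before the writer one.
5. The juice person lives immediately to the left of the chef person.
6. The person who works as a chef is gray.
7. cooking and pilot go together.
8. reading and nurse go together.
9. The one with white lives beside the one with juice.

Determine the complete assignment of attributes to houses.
Solution:

House | Drink | Job | Color | Hobby
-----------------------------------
  1   | tea | nurse | white | reading
  2   | juice | pilot | brown | cooking
  3   | coffee | chef | gray | gardening
  4   | soda | writer | black | painting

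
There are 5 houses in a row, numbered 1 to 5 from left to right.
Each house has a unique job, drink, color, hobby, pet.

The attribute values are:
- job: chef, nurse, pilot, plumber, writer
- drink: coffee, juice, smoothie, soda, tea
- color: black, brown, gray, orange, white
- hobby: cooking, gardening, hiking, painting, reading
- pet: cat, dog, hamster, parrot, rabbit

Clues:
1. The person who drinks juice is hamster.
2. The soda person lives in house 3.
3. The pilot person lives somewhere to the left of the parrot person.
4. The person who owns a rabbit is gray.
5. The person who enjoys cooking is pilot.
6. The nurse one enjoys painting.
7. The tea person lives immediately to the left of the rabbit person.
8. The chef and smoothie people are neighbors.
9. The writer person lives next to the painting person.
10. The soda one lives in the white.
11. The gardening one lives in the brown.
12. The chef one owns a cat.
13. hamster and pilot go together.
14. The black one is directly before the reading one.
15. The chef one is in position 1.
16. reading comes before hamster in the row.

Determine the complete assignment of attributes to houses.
Solution:

House | Job | Drink | Color | Hobby | Pet
-----------------------------------------
  1   | chef | tea | black | hiking | cat
  2   | writer | smoothie | gray | reading | rabbit
  3   | nurse | soda | white | painting | dog
  4   | pilot | juice | orange | cooking | hamster
  5   | plumber | coffee | brown | gardening | parrot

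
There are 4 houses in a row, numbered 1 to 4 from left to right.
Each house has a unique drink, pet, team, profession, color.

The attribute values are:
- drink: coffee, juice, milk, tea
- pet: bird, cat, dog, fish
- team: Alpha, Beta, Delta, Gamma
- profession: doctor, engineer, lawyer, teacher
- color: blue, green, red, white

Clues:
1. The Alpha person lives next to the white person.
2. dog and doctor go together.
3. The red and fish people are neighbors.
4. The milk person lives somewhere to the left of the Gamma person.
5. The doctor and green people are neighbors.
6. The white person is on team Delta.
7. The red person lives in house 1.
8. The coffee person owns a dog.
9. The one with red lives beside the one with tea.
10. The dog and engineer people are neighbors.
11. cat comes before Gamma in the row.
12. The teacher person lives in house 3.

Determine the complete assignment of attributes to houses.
Solution:

House | Drink | Pet | Team | Profession | Color
-----------------------------------------------
  1   | coffee | dog | Beta | doctor | red
  2   | tea | fish | Alpha | engineer | green
  3   | milk | cat | Delta | teacher | white
  4   | juice | bird | Gamma | lawyer | blue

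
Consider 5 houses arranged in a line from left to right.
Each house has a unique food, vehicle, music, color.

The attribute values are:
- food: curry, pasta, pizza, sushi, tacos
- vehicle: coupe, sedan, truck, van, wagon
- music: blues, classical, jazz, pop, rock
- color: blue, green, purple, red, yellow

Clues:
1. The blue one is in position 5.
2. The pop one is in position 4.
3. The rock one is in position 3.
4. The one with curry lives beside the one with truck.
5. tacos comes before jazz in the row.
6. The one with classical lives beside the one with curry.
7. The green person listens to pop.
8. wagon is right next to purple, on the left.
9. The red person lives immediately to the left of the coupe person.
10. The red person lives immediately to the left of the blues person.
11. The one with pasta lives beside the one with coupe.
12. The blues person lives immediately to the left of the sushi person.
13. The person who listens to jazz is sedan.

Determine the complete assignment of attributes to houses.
Solution:

House | Food | Vehicle | Music | Color
--------------------------------------
  1   | pasta | wagon | classical | red
  2   | curry | coupe | blues | purple
  3   | sushi | truck | rock | yellow
  4   | tacos | van | pop | green
  5   | pizza | sedan | jazz | blue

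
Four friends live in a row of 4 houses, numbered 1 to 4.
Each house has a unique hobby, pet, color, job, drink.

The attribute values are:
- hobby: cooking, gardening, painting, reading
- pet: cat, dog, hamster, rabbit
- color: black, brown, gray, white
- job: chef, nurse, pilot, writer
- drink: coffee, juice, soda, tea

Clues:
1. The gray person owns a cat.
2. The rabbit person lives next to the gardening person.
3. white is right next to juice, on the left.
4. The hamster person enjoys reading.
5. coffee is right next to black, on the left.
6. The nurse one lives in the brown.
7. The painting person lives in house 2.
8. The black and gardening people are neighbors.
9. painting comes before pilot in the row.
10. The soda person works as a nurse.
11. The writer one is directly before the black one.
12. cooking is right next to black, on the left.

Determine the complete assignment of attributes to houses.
Solution:

House | Hobby | Pet | Color | Job | Drink
-----------------------------------------
  1   | cooking | dog | white | writer | coffee
  2   | painting | rabbit | black | chef | juice
  3   | gardening | cat | gray | pilot | tea
  4   | reading | hamster | brown | nurse | soda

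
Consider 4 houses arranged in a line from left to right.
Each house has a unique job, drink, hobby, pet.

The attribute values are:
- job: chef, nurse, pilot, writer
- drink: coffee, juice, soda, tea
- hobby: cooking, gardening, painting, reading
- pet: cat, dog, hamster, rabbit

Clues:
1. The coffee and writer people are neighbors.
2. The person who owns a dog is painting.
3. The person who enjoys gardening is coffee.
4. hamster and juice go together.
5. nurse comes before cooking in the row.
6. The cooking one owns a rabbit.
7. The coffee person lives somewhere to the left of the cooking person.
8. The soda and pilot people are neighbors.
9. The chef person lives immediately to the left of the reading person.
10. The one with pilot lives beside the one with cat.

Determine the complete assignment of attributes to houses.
Solution:

House | Job | Drink | Hobby | Pet
---------------------------------
  1   | chef | soda | painting | dog
  2   | pilot | juice | reading | hamster
  3   | nurse | coffee | gardening | cat
  4   | writer | tea | cooking | rabbit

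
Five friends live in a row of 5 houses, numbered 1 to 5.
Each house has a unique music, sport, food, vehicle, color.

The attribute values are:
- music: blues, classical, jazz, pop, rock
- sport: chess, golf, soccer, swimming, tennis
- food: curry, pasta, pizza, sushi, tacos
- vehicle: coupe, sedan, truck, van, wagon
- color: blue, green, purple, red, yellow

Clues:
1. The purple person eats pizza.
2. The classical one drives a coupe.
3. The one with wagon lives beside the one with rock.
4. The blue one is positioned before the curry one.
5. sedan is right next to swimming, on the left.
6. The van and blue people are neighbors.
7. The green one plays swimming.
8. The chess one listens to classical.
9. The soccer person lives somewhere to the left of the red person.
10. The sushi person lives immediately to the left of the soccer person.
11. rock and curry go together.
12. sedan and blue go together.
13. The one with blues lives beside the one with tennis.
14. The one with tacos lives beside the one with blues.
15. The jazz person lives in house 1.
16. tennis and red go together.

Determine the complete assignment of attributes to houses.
Solution:

House | Music | Sport | Food | Vehicle | Color
----------------------------------------------
  1   | jazz | golf | sushi | van | yellow
  2   | pop | soccer | tacos | sedan | blue
  3   | blues | swimming | pasta | wagon | green
  4   | rock | tennis | curry | truck | red
  5   | classical | chess | pizza | coupe | purple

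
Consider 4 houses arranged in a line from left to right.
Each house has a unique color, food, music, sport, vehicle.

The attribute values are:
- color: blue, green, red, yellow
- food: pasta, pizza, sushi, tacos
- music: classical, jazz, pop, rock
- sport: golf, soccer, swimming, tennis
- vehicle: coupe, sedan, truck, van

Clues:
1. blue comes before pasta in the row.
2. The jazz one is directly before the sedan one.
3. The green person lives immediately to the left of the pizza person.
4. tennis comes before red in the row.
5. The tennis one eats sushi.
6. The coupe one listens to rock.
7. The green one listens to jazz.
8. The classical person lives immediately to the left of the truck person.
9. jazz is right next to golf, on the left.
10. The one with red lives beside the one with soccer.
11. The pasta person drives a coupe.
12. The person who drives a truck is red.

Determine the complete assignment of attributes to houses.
Solution:

House | Color | Food | Music | Sport | Vehicle
----------------------------------------------
  1   | green | sushi | jazz | tennis | van
  2   | blue | pizza | classical | golf | sedan
  3   | red | tacos | pop | swimming | truck
  4   | yellow | pasta | rock | soccer | coupe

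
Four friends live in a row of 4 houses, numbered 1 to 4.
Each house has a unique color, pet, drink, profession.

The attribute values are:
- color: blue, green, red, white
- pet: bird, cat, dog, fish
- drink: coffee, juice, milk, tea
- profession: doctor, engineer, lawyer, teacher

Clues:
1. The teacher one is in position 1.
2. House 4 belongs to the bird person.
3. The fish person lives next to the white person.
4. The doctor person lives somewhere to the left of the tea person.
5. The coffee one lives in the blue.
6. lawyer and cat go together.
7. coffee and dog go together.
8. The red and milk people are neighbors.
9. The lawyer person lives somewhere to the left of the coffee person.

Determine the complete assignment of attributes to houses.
Solution:

House | Color | Pet | Drink | Profession
----------------------------------------
  1   | red | fish | juice | teacher
  2   | white | cat | milk | lawyer
  3   | blue | dog | coffee | doctor
  4   | green | bird | tea | engineer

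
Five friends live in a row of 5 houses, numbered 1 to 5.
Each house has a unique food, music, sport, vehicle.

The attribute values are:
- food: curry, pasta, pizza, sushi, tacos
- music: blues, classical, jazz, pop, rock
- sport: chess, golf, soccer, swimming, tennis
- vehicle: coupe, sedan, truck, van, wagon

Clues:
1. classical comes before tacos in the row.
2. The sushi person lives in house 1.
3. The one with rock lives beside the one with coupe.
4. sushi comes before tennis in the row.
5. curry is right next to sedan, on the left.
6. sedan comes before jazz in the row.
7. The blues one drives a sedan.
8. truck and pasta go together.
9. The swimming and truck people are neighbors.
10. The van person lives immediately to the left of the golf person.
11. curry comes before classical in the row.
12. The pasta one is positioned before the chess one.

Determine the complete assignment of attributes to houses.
Solution:

House | Food | Music | Sport | Vehicle
--------------------------------------
  1   | sushi | rock | soccer | van
  2   | curry | pop | golf | coupe
  3   | pizza | blues | swimming | sedan
  4   | pasta | classical | tennis | truck
  5   | tacos | jazz | chess | wagon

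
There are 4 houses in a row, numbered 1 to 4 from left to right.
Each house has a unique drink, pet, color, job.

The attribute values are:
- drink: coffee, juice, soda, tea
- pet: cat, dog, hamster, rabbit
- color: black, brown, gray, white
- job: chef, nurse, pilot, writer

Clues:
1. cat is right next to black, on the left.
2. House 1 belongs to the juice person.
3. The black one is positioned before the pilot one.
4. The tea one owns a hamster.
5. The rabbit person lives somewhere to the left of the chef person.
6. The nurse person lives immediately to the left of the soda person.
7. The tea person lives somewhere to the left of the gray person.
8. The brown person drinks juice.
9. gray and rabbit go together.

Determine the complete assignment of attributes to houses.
Solution:

House | Drink | Pet | Color | Job
---------------------------------
  1   | juice | cat | brown | writer
  2   | tea | hamster | black | nurse
  3   | soda | rabbit | gray | pilot
  4   | coffee | dog | white | chef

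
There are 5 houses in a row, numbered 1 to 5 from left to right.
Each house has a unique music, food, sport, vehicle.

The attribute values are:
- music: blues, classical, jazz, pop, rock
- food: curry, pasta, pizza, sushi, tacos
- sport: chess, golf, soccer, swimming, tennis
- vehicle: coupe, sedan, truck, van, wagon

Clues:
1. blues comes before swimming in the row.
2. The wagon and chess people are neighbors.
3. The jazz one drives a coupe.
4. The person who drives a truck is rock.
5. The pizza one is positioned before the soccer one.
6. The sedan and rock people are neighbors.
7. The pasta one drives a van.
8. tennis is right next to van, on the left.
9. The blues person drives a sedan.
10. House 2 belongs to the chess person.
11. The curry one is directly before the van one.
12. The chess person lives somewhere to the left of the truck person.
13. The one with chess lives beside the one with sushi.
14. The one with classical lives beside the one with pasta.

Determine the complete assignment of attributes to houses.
Solution:

House | Music | Food | Sport | Vehicle
--------------------------------------
  1   | classical | curry | tennis | wagon
  2   | pop | pasta | chess | van
  3   | blues | sushi | golf | sedan
  4   | rock | pizza | swimming | truck
  5   | jazz | tacos | soccer | coupe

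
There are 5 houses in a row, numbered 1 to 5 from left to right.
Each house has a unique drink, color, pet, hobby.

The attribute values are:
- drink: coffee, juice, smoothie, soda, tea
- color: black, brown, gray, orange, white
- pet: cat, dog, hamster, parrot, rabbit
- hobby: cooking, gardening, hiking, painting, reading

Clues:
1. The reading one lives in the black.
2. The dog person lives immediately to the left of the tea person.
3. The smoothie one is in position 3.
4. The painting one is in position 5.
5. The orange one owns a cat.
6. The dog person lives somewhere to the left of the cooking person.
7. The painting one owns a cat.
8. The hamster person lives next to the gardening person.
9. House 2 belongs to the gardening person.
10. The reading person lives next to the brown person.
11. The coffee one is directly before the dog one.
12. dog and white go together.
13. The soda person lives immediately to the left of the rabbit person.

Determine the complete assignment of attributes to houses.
Solution:

House | Drink | Color | Pet | Hobby
-----------------------------------
  1   | soda | black | hamster | reading
  2   | coffee | brown | rabbit | gardening
  3   | smoothie | white | dog | hiking
  4   | tea | gray | parrot | cooking
  5   | juice | orange | cat | painting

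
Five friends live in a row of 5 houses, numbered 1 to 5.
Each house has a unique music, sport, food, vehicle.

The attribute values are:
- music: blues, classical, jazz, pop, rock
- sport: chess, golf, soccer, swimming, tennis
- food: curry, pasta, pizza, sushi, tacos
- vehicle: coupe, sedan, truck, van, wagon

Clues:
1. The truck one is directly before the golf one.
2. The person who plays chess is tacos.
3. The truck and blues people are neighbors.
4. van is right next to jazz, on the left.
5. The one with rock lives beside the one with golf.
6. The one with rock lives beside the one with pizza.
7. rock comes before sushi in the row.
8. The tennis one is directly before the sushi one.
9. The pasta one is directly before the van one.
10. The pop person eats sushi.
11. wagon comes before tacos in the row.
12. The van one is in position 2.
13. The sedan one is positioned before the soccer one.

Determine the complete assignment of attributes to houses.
Solution:

House | Music | Sport | Food | Vehicle
--------------------------------------
  1   | rock | swimming | pasta | truck
  2   | blues | golf | pizza | van
  3   | jazz | tennis | curry | sedan
  4   | pop | soccer | sushi | wagon
  5   | classical | chess | tacos | coupe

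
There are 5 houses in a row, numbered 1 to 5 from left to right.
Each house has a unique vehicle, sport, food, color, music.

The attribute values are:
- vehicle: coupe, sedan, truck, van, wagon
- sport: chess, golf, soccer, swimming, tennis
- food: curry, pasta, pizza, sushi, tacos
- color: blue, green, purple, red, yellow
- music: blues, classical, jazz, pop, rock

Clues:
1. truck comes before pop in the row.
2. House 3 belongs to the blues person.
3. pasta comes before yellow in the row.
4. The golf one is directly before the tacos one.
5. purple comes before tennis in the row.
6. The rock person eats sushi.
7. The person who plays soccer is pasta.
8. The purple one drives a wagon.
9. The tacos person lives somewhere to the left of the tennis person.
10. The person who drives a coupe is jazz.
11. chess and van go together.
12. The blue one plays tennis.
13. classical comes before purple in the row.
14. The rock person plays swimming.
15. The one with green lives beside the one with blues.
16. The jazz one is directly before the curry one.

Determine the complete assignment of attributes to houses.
Solution:

House | Vehicle | Sport | Food | Color | Music
----------------------------------------------
  1   | coupe | soccer | pasta | red | jazz
  2   | truck | golf | curry | green | classical
  3   | van | chess | tacos | yellow | blues
  4   | wagon | swimming | sushi | purple | rock
  5   | sedan | tennis | pizza | blue | pop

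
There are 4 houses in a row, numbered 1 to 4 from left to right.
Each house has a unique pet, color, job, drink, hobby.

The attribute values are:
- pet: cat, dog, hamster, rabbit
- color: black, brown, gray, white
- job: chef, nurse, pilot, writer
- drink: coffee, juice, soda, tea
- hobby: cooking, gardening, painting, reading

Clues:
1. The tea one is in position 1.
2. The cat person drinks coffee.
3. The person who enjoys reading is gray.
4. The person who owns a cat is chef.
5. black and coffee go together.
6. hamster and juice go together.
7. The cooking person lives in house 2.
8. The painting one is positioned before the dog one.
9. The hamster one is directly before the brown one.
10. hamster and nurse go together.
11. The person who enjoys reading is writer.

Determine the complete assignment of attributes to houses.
Solution:

House | Pet | Color | Job | Drink | Hobby
-----------------------------------------
  1   | rabbit | gray | writer | tea | reading
  2   | cat | black | chef | coffee | cooking
  3   | hamster | white | nurse | juice | painting
  4   | dog | brown | pilot | soda | gardening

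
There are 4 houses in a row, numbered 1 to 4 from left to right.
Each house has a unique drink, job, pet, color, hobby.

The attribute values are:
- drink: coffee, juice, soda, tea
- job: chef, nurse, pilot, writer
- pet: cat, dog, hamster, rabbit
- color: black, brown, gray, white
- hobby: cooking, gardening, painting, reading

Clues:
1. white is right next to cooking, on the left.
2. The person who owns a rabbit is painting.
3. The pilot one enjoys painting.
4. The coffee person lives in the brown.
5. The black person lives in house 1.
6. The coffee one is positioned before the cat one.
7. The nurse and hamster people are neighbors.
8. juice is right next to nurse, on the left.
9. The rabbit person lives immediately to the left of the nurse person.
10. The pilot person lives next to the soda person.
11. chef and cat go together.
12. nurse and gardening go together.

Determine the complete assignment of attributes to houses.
Solution:

House | Drink | Job | Pet | Color | Hobby
-----------------------------------------
  1   | juice | pilot | rabbit | black | painting
  2   | soda | nurse | dog | white | gardening
  3   | coffee | writer | hamster | brown | cooking
  4   | tea | chef | cat | gray | reading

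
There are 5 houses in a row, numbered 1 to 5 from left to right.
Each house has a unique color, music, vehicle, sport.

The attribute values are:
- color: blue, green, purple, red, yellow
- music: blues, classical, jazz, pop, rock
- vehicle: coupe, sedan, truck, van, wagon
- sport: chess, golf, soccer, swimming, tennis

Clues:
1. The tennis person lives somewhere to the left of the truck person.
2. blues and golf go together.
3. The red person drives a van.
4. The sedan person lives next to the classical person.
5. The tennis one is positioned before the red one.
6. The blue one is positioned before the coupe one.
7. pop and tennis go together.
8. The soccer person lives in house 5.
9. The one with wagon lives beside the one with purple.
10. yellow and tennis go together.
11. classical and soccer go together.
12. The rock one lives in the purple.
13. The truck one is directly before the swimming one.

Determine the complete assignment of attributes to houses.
Solution:

House | Color | Music | Vehicle | Sport
---------------------------------------
  1   | yellow | pop | wagon | tennis
  2   | purple | rock | truck | chess
  3   | red | jazz | van | swimming
  4   | blue | blues | sedan | golf
  5   | green | classical | coupe | soccer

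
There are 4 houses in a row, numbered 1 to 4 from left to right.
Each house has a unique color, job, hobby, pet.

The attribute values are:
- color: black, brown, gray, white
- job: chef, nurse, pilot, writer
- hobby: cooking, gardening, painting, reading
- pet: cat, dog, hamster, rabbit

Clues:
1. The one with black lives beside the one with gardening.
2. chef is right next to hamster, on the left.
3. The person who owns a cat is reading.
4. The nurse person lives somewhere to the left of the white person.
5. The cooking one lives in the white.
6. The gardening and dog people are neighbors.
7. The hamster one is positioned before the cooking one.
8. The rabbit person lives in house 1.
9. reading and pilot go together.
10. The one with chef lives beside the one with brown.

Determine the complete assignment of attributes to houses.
Solution:

House | Color | Job | Hobby | Pet
---------------------------------
  1   | black | chef | painting | rabbit
  2   | brown | nurse | gardening | hamster
  3   | white | writer | cooking | dog
  4   | gray | pilot | reading | cat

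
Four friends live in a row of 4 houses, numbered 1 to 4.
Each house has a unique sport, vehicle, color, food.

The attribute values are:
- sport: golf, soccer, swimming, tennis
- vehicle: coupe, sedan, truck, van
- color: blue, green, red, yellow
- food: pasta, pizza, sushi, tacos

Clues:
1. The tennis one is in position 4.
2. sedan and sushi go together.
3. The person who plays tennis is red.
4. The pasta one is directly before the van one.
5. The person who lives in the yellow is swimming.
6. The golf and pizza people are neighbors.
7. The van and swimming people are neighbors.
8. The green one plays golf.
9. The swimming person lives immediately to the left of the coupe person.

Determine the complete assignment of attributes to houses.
Solution:

House | Sport | Vehicle | Color | Food
--------------------------------------
  1   | golf | truck | green | pasta
  2   | soccer | van | blue | pizza
  3   | swimming | sedan | yellow | sushi
  4   | tennis | coupe | red | tacos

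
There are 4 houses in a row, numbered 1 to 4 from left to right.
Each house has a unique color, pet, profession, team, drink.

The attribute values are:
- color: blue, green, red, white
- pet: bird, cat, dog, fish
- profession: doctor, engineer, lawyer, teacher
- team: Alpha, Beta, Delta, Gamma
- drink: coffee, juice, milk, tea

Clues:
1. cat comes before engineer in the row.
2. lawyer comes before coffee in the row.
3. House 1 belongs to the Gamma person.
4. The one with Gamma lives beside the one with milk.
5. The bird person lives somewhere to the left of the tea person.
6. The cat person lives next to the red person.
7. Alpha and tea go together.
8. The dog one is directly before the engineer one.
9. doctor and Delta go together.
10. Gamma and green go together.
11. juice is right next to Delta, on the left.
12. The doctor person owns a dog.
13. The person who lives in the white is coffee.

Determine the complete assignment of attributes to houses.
Solution:

House | Color | Pet | Profession | Team | Drink
-----------------------------------------------
  1   | green | cat | lawyer | Gamma | juice
  2   | red | dog | doctor | Delta | milk
  3   | white | bird | engineer | Beta | coffee
  4   | blue | fish | teacher | Alpha | tea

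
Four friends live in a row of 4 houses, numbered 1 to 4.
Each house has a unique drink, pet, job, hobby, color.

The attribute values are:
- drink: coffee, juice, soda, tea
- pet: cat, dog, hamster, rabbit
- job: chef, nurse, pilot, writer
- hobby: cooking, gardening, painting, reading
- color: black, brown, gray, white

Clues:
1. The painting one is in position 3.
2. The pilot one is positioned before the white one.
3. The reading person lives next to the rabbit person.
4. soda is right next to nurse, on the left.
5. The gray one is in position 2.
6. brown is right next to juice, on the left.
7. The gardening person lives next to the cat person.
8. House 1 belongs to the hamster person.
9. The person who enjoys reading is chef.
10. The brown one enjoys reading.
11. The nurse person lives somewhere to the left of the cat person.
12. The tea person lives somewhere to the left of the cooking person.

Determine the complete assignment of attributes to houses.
Solution:

House | Drink | Pet | Job | Hobby | Color
-----------------------------------------
  1   | soda | hamster | chef | reading | brown
  2   | juice | rabbit | nurse | gardening | gray
  3   | tea | cat | pilot | painting | black
  4   | coffee | dog | writer | cooking | white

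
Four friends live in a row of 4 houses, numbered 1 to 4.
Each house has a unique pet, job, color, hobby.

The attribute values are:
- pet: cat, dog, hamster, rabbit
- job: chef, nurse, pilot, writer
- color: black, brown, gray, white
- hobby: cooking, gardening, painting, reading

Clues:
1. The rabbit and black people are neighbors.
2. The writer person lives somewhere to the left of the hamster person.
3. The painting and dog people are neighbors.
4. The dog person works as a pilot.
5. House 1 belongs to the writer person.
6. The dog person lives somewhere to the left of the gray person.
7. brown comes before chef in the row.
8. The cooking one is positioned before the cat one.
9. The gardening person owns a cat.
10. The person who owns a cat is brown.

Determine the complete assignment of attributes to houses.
Solution:

House | Pet | Job | Color | Hobby
---------------------------------
  1   | rabbit | writer | white | painting
  2   | dog | pilot | black | cooking
  3   | cat | nurse | brown | gardening
  4   | hamster | chef | gray | reading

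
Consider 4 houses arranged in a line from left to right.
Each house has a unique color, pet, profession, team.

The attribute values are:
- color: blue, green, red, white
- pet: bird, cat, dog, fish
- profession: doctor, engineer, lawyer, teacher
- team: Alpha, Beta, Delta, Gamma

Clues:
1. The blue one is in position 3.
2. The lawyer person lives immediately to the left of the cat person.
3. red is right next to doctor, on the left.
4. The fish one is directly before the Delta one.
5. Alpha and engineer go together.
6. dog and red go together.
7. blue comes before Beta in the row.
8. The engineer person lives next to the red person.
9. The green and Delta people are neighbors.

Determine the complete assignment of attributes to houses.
Solution:

House | Color | Pet | Profession | Team
---------------------------------------
  1   | green | fish | engineer | Alpha
  2   | red | dog | lawyer | Delta
  3   | blue | cat | doctor | Gamma
  4   | white | bird | teacher | Beta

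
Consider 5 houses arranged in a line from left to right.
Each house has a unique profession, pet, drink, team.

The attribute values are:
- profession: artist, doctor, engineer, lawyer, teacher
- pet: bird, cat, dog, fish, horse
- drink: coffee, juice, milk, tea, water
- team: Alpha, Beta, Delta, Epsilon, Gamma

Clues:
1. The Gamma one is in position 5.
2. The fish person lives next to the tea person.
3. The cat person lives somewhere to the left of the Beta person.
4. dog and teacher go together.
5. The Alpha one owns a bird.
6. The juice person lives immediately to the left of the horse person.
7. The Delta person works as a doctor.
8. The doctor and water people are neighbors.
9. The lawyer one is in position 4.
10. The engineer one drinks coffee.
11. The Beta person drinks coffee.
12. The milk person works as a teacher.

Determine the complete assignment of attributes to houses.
Solution:

House | Profession | Pet | Drink | Team
---------------------------------------
  1   | doctor | cat | juice | Delta
  2   | artist | horse | water | Epsilon
  3   | engineer | fish | coffee | Beta
  4   | lawyer | bird | tea | Alpha
  5   | teacher | dog | milk | Gamma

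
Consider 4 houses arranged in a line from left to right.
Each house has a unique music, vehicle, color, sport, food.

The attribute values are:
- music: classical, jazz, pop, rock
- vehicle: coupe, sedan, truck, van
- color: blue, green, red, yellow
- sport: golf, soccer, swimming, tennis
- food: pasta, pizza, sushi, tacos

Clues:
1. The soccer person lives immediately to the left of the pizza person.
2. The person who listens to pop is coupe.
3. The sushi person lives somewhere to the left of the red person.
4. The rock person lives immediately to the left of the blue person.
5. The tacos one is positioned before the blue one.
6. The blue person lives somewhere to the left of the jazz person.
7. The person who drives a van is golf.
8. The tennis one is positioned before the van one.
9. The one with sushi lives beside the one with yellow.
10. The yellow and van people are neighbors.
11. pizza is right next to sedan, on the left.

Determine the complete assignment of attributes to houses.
Solution:

House | Music | Vehicle | Color | Sport | Food
----------------------------------------------
  1   | pop | coupe | green | tennis | sushi
  2   | rock | truck | yellow | soccer | tacos
  3   | classical | van | blue | golf | pizza
  4   | jazz | sedan | red | swimming | pasta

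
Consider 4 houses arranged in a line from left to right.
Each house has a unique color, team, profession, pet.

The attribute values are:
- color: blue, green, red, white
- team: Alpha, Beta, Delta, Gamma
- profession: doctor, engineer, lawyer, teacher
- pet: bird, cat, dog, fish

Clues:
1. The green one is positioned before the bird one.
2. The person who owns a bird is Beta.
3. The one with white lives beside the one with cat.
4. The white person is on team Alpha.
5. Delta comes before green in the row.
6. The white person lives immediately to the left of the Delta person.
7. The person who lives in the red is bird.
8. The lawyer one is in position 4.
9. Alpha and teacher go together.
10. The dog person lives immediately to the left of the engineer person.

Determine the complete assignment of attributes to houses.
Solution:

House | Color | Team | Profession | Pet
---------------------------------------
  1   | white | Alpha | teacher | dog
  2   | blue | Delta | engineer | cat
  3   | green | Gamma | doctor | fish
  4   | red | Beta | lawyer | bird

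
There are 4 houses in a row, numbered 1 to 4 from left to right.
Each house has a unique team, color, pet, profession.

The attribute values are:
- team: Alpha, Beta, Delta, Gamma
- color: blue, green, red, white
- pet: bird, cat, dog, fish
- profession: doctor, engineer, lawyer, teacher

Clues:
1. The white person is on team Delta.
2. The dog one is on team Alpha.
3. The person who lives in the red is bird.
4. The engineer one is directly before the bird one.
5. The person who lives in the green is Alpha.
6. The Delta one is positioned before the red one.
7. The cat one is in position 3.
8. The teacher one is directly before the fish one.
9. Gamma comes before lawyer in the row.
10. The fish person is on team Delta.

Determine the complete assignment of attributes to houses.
Solution:

House | Team | Color | Pet | Profession
---------------------------------------
  1   | Alpha | green | dog | teacher
  2   | Delta | white | fish | doctor
  3   | Gamma | blue | cat | engineer
  4   | Beta | red | bird | lawyer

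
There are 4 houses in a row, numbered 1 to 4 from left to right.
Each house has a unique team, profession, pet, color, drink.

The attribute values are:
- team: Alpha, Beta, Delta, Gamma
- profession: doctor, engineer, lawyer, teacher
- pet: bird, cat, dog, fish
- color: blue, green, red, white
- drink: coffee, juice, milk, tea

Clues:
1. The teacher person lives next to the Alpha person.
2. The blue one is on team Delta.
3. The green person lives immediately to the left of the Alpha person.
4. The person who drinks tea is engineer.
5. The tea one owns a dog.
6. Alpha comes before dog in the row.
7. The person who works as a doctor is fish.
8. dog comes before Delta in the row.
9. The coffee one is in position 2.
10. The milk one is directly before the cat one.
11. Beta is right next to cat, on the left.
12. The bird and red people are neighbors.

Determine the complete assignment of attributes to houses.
Solution:

House | Team | Profession | Pet | Color | Drink
-----------------------------------------------
  1   | Beta | teacher | bird | green | milk
  2   | Alpha | lawyer | cat | red | coffee
  3   | Gamma | engineer | dog | white | tea
  4   | Delta | doctor | fish | blue | juice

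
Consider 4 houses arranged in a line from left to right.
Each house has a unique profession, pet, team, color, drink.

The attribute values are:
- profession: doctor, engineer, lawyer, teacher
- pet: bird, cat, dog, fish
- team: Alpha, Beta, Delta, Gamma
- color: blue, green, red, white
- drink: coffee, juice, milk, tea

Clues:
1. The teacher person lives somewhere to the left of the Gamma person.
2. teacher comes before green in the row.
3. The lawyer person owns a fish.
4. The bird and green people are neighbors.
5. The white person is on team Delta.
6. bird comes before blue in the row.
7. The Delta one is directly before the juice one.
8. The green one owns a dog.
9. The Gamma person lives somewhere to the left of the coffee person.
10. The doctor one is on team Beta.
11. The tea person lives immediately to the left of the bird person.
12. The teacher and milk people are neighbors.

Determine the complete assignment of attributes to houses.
Solution:

House | Profession | Pet | Team | Color | Drink
-----------------------------------------------
  1   | lawyer | fish | Delta | white | tea
  2   | teacher | bird | Alpha | red | juice
  3   | engineer | dog | Gamma | green | milk
  4   | doctor | cat | Beta | blue | coffee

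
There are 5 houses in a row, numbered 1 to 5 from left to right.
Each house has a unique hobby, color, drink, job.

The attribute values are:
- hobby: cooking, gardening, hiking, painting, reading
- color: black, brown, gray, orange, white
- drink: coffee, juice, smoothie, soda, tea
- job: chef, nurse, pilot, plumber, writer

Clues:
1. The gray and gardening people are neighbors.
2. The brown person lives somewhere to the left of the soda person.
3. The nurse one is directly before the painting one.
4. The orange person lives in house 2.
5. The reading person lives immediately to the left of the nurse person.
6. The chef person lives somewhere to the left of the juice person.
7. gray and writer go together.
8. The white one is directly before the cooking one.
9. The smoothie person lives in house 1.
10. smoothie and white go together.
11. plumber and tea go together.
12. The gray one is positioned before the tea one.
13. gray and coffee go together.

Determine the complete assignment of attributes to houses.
Solution:

House | Hobby | Color | Drink | Job
-----------------------------------
  1   | reading | white | smoothie | chef
  2   | cooking | orange | juice | nurse
  3   | painting | gray | coffee | writer
  4   | gardening | brown | tea | plumber
  5   | hiking | black | soda | pilot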